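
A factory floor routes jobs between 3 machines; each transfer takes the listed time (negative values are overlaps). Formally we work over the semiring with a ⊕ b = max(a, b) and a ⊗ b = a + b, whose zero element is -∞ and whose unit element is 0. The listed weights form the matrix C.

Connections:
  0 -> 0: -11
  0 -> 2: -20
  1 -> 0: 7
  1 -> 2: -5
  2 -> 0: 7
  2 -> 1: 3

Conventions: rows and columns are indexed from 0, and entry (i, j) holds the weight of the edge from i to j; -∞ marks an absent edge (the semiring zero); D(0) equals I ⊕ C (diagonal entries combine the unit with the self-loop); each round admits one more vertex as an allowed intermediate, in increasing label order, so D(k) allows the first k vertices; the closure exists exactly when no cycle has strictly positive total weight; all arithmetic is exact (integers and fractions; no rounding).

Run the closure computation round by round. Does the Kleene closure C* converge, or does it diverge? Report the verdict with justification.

D(0):
  [0, -∞, -20]
  [7, 0, -5]
  [7, 3, 0]
D(1):
  [0, -∞, -20]
  [7, 0, -5]
  [7, 3, 0]
D(2):
  [0, -∞, -20]
  [7, 0, -5]
  [10, 3, 0]
D(3):
  [0, -17, -20]
  [7, 0, -5]
  [10, 3, 0]
Key observation: every diagonal entry stays at the unit through all rounds, so no improving cycle exists.
Answer: CONVERGES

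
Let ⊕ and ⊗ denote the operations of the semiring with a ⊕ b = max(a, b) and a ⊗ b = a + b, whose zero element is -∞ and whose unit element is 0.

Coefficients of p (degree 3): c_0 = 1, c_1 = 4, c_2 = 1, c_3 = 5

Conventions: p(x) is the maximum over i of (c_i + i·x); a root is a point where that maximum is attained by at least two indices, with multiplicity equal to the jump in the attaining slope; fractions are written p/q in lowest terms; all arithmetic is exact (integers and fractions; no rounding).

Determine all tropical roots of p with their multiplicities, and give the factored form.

hull edge (i=0, c=1) to (i=1, c=4): slope 3, span 1
hull edge (i=1, c=4) to (i=3, c=5): slope 1/2, span 2
Factored form: p(x) = 5 ⊗ (x ⊕ (-3)) ⊗ (x ⊕ (-1/2)) ⊗ (x ⊕ (-1/2))
Answer: roots = -3 (mult 1), -1/2 (mult 2)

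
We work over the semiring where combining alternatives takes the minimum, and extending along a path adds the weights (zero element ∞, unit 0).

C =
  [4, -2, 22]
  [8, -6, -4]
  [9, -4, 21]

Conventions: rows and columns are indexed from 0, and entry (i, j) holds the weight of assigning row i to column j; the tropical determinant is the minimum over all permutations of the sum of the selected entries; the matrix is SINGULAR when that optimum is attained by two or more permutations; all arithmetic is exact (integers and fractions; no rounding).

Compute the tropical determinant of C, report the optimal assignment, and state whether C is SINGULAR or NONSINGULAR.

σ = (0, 1, 2): 4 + (-6) + 21 = 19
σ = (0, 2, 1): 4 + (-4) + (-4) = -4
σ = (1, 0, 2): (-2) + 8 + 21 = 27
σ = (1, 2, 0): (-2) + (-4) + 9 = 3
σ = (2, 0, 1): 22 + 8 + (-4) = 26
σ = (2, 1, 0): 22 + (-6) + 9 = 25
Optimal value attained by: σ = (0, 2, 1).
Answer: det⊕(C) = -4; verdict: NONSINGULAR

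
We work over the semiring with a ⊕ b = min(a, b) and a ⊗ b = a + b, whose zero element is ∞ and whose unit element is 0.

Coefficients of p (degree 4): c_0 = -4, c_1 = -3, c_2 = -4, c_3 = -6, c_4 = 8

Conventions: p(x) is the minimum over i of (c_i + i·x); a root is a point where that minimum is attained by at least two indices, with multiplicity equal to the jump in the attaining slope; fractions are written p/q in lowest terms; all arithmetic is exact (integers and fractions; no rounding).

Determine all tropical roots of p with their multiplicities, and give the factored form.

hull edge (i=0, c=-4) to (i=3, c=-6): slope -2/3, span 3
hull edge (i=3, c=-6) to (i=4, c=8): slope 14, span 1
Factored form: p(x) = 8 ⊗ (x ⊕ (-14)) ⊗ (x ⊕ 2/3) ⊗ (x ⊕ 2/3) ⊗ (x ⊕ 2/3)
Answer: roots = -14 (mult 1), 2/3 (mult 3)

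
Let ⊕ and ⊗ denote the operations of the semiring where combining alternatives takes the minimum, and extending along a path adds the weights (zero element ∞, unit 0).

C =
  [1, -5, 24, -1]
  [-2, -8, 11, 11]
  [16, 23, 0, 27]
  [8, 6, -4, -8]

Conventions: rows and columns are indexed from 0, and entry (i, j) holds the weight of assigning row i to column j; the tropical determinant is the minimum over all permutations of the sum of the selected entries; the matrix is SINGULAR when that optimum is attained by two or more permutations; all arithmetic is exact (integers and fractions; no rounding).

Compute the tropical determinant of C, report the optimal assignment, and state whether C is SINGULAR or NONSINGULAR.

σ = (0, 1, 2, 3): 1 + (-8) + 0 + (-8) = -15
σ = (0, 1, 3, 2): 1 + (-8) + 27 + (-4) = 16
σ = (0, 2, 1, 3): 1 + 11 + 23 + (-8) = 27
σ = (0, 2, 3, 1): 1 + 11 + 27 + 6 = 45
σ = (0, 3, 1, 2): 1 + 11 + 23 + (-4) = 31
σ = (0, 3, 2, 1): 1 + 11 + 0 + 6 = 18
σ = (1, 0, 2, 3): (-5) + (-2) + 0 + (-8) = -15
σ = (1, 0, 3, 2): (-5) + (-2) + 27 + (-4) = 16
σ = (1, 2, 0, 3): (-5) + 11 + 16 + (-8) = 14
σ = (1, 2, 3, 0): (-5) + 11 + 27 + 8 = 41
σ = (1, 3, 0, 2): (-5) + 11 + 16 + (-4) = 18
σ = (1, 3, 2, 0): (-5) + 11 + 0 + 8 = 14
σ = (2, 0, 1, 3): 24 + (-2) + 23 + (-8) = 37
σ = (2, 0, 3, 1): 24 + (-2) + 27 + 6 = 55
σ = (2, 1, 0, 3): 24 + (-8) + 16 + (-8) = 24
σ = (2, 1, 3, 0): 24 + (-8) + 27 + 8 = 51
σ = (2, 3, 0, 1): 24 + 11 + 16 + 6 = 57
σ = (2, 3, 1, 0): 24 + 11 + 23 + 8 = 66
σ = (3, 0, 1, 2): (-1) + (-2) + 23 + (-4) = 16
σ = (3, 0, 2, 1): (-1) + (-2) + 0 + 6 = 3
σ = (3, 1, 0, 2): (-1) + (-8) + 16 + (-4) = 3
σ = (3, 1, 2, 0): (-1) + (-8) + 0 + 8 = -1
σ = (3, 2, 0, 1): (-1) + 11 + 16 + 6 = 32
σ = (3, 2, 1, 0): (-1) + 11 + 23 + 8 = 41
Optimal value attained by: σ = (0, 1, 2, 3).
Answer: det⊕(C) = -15; verdict: SINGULAR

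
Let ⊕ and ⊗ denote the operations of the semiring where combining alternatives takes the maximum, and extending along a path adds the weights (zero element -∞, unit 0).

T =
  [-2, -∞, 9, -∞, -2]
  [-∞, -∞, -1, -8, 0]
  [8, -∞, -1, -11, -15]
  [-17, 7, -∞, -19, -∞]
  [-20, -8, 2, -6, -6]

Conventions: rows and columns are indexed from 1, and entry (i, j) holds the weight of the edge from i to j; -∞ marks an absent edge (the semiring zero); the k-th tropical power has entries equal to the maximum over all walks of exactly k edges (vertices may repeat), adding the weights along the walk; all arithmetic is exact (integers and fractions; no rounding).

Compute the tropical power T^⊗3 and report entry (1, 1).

T^⊗2:
  [17, -10, 8, -2, -4]
  [7, -1, 2, -6, -6]
  [7, -4, 17, -12, 6]
  [-19, -12, 6, -1, 7]
  [10, 1, 1, -9, -8]
T^⊗3:
  [16, 5, 26, -3, 15]
  [10, 1, 16, -9, 5]
  [25, -2, 16, 6, 5]
  [14, 6, 9, 1, 1]
  [9, -2, 19, -7, 8]
Key observation: the optimum is the walk 1->3->3->1, with weight 9 + (-1) + 8 = 16.
Optimal value attained by: walk 1->3->3->1.
Answer: (T^⊗3)[1][1] = 16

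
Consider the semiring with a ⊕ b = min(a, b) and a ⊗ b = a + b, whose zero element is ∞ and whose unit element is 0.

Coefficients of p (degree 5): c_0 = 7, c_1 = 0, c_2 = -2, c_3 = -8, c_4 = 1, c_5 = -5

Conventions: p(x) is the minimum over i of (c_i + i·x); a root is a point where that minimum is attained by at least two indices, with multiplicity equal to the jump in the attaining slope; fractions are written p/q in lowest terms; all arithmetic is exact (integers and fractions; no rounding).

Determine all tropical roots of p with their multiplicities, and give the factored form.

hull edge (i=0, c=7) to (i=1, c=0): slope -7, span 1
hull edge (i=1, c=0) to (i=3, c=-8): slope -4, span 2
hull edge (i=3, c=-8) to (i=5, c=-5): slope 3/2, span 2
Factored form: p(x) = -5 ⊗ (x ⊕ (-3/2)) ⊗ (x ⊕ (-3/2)) ⊗ (x ⊕ 4) ⊗ (x ⊕ 4) ⊗ (x ⊕ 7)
Answer: roots = -3/2 (mult 2), 4 (mult 2), 7 (mult 1)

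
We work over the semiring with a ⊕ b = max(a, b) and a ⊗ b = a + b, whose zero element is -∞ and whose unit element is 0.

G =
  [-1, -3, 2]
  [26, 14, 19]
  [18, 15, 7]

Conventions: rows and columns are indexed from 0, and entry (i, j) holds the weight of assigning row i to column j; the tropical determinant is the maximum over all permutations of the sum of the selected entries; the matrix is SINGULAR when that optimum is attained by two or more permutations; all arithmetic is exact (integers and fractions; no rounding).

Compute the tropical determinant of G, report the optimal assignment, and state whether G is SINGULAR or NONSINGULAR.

σ = (0, 1, 2): (-1) + 14 + 7 = 20
σ = (0, 2, 1): (-1) + 19 + 15 = 33
σ = (1, 0, 2): (-3) + 26 + 7 = 30
σ = (1, 2, 0): (-3) + 19 + 18 = 34
σ = (2, 0, 1): 2 + 26 + 15 = 43
σ = (2, 1, 0): 2 + 14 + 18 = 34
Optimal value attained by: σ = (2, 0, 1).
Answer: det⊕(G) = 43; verdict: NONSINGULAR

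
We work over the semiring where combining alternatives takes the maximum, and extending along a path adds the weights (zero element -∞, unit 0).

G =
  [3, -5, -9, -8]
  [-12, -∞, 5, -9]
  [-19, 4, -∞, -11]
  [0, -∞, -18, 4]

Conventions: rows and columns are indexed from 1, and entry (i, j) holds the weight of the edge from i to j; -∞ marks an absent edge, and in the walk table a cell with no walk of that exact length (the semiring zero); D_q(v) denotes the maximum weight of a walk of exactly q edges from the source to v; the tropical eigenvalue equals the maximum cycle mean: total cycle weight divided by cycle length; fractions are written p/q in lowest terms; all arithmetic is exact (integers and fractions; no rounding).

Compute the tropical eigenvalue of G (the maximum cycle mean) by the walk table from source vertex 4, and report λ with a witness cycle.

q=0: [-∞, -∞, -∞, 0]
q=1: [0, -∞, -18, 4]
q=2: [4, -5, -9, 8]
q=3: [8, -1, 0, 12]
q=4: [12, 4, 4, 16]
Optimal cycle mean attained by: cycle 2->3->2, total 5 + 4, length 2.
Answer: λ = 9/2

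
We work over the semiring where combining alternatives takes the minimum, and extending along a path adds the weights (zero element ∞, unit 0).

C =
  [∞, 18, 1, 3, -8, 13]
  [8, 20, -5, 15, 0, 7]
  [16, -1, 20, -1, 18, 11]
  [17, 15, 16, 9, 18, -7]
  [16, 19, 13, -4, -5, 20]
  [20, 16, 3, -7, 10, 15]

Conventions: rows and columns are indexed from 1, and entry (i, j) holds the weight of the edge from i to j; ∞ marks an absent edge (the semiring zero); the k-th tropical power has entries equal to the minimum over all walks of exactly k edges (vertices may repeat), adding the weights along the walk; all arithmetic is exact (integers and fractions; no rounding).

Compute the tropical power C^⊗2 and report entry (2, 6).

C^⊗2:
  [8, 0, 5, -12, -13, -4]
  [11, -6, 9, -6, -5, 6]
  [7, 14, -6, 4, -1, -8]
  [13, 9, -4, -14, 3, 2]
  [11, 11, 8, -9, -10, -11]
  [10, 2, 9, 2, 5, -14]
Key observation: the optimum is the walk 2->3->6, with weight (-5) + 11 = 6.
Optimal value attained by: walk 2->3->6.
Answer: (C^⊗2)[2][6] = 6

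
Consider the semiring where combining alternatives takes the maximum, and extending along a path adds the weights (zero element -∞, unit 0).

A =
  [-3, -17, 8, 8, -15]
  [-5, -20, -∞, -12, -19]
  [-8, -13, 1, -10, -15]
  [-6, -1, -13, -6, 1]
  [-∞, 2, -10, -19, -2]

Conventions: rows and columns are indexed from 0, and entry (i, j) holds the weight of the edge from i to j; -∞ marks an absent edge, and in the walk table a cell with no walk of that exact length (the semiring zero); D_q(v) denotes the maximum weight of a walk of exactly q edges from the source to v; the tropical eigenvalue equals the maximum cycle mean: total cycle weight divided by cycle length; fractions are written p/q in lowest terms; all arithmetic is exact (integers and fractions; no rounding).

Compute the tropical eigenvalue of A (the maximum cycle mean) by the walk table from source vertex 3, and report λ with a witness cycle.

q=0: [-∞, -∞, -∞, 0, -∞]
q=1: [-6, -1, -13, -6, 1]
q=2: [-6, 3, 2, 2, -1]
q=3: [-2, 1, 3, 2, 3]
q=4: [-4, 5, 6, 6, 3]
q=5: [0, 5, 7, 4, 7]
Optimal cycle mean attained by: cycle 0->3->4->1->0, total 8 + 1 + 2 + (-5), length 4.
Answer: λ = 3/2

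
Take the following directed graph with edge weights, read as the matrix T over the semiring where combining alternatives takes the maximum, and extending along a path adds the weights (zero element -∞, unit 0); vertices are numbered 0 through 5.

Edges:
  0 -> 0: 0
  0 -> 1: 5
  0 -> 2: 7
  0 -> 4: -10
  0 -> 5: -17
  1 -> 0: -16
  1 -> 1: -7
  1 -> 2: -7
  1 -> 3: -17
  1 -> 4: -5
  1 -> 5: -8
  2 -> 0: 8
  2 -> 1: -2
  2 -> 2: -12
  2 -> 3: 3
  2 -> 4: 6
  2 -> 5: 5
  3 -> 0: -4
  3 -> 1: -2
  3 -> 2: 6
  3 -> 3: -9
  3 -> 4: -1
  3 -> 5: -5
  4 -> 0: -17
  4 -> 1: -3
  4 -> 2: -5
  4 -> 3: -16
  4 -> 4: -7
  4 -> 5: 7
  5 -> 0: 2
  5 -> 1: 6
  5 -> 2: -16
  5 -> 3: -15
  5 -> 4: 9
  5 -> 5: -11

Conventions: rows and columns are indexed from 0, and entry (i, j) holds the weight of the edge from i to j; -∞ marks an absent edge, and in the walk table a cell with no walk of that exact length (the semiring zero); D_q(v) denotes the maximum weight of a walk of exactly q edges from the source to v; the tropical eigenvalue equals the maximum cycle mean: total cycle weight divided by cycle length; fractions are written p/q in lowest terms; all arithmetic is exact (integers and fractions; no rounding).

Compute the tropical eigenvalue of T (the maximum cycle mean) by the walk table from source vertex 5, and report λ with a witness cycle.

q=0: [-∞, -∞, -∞, -∞, -∞, 0]
q=1: [2, 6, -16, -15, 9, -11]
q=2: [2, 7, 9, -7, 2, 16]
q=3: [18, 22, 9, 12, 25, 14]
q=4: [18, 23, 25, 12, 23, 32]
q=5: [34, 38, 25, 28, 41, 30]
q=6: [34, 39, 41, 28, 39, 48]
Optimal cycle mean attained by: cycle 4->5->4, total 7 + 9, length 2.
Answer: λ = 8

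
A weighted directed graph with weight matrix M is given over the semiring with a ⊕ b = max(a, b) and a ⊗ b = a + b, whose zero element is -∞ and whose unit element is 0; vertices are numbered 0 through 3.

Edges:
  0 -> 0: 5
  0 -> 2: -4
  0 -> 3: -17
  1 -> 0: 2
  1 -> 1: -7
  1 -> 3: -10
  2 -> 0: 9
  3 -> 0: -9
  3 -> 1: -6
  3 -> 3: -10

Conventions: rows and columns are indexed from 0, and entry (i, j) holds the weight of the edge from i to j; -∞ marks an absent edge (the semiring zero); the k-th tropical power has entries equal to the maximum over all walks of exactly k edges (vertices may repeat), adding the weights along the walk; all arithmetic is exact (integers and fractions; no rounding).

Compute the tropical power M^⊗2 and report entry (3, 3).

M^⊗2:
  [10, -23, 1, -12]
  [7, -14, -2, -15]
  [14, -∞, 5, -8]
  [-4, -13, -13, -16]
Key observation: the optimum is the walk 3->1->3, with weight (-6) + (-10) = -16.
Optimal value attained by: walk 3->1->3.
Answer: (M^⊗2)[3][3] = -16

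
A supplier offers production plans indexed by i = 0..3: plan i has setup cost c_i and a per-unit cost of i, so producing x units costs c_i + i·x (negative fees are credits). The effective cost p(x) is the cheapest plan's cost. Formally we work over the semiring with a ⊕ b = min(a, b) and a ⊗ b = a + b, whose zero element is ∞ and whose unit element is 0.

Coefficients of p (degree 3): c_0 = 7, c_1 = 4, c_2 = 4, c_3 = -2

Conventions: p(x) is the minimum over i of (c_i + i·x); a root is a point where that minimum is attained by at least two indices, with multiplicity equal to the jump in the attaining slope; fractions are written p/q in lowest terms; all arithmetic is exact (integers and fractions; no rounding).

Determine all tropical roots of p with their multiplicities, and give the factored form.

hull edge (i=0, c=7) to (i=3, c=-2): slope -3, span 3
Factored form: p(x) = -2 ⊗ (x ⊕ 3) ⊗ (x ⊕ 3) ⊗ (x ⊕ 3)
Answer: roots = 3 (mult 3)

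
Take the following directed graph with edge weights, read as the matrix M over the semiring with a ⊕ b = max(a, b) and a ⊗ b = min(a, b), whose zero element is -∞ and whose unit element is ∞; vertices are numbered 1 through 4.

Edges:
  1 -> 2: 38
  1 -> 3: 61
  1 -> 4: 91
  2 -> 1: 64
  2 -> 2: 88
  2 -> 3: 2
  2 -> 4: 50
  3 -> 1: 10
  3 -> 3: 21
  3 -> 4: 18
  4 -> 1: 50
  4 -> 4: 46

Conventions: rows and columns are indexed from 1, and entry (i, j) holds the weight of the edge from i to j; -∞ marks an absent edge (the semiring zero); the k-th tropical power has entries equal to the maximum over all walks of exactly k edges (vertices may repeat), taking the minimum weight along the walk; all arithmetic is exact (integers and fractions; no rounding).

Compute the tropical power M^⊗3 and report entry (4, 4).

M^⊗2:
  [50, 38, 21, 46]
  [64, 88, 61, 64]
  [18, 10, 21, 18]
  [46, 38, 50, 50]
M^⊗3:
  [46, 38, 50, 50]
  [64, 88, 61, 64]
  [18, 18, 21, 18]
  [50, 38, 46, 46]
Key observation: the optimum is the walk 4->1->4->4, with weight 50 min 91 min 46 = 46.
Optimal value attained by: walk 4->1->4->4.
Answer: (M^⊗3)[4][4] = 46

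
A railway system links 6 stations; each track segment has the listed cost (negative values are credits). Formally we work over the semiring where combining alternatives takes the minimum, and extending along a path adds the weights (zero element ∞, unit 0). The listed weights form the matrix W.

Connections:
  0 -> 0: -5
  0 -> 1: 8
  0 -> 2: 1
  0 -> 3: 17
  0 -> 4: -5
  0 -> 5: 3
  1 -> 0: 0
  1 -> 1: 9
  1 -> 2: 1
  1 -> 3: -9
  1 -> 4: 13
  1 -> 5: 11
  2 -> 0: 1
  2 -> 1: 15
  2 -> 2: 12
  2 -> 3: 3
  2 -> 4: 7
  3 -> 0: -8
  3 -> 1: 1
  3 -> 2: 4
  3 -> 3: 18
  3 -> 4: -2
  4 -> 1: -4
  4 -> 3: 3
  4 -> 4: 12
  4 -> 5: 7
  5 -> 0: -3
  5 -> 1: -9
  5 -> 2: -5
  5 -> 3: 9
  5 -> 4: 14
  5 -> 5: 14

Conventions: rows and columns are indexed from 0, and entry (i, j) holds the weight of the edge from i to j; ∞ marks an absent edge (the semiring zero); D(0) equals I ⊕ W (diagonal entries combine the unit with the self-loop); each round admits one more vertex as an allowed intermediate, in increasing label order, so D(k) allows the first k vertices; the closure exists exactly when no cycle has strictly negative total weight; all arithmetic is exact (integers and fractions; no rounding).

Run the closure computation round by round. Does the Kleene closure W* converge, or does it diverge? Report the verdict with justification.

Detection: at round 0, diagonal entry (0, 0) turns strictly negative.
Key observation: the cycle 0->0 has total weight (-5), which is strictly negative.
Answer: DIVERGES — negative cycle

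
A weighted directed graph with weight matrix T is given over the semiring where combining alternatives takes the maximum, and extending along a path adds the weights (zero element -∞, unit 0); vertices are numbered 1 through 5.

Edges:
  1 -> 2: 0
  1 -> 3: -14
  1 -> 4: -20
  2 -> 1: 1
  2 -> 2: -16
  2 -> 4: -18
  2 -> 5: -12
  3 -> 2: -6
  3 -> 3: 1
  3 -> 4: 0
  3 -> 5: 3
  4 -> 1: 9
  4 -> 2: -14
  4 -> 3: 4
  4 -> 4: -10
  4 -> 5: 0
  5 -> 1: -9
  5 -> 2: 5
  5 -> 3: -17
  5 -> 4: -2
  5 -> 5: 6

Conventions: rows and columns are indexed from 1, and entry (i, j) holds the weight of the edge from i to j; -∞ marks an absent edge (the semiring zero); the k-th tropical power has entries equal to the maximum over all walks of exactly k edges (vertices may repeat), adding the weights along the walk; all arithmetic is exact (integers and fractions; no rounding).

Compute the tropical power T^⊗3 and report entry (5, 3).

T^⊗2:
  [1, -16, -13, -14, -11]
  [-9, 1, -13, -14, -6]
  [9, 8, 4, 1, 9]
  [-1, 9, 5, 4, 7]
  [7, 11, 2, 4, 12]
T^⊗3:
  [-5, 1, -10, -13, -5]
  [2, -1, -10, -8, 0]
  [10, 14, 5, 7, 15]
  [13, 12, 8, 5, 13]
  [13, 17, 8, 10, 18]
Key observation: the optimum is the walk 5->5->4->3, with weight 6 + (-2) + 4 = 8.
Optimal value attained by: walk 5->5->4->3.
Answer: (T^⊗3)[5][3] = 8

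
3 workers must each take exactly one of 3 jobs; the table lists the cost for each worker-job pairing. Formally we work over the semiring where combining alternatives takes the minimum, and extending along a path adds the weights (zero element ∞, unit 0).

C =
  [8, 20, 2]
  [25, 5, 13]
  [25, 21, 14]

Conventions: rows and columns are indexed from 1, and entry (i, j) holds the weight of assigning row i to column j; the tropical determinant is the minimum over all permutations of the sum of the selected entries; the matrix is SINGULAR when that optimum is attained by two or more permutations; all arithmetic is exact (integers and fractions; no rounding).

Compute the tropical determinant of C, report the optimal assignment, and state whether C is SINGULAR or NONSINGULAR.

σ = (1, 2, 3): 8 + 5 + 14 = 27
σ = (1, 3, 2): 8 + 13 + 21 = 42
σ = (2, 1, 3): 20 + 25 + 14 = 59
σ = (2, 3, 1): 20 + 13 + 25 = 58
σ = (3, 1, 2): 2 + 25 + 21 = 48
σ = (3, 2, 1): 2 + 5 + 25 = 32
Optimal value attained by: σ = (1, 2, 3).
Answer: det⊕(C) = 27; verdict: NONSINGULAR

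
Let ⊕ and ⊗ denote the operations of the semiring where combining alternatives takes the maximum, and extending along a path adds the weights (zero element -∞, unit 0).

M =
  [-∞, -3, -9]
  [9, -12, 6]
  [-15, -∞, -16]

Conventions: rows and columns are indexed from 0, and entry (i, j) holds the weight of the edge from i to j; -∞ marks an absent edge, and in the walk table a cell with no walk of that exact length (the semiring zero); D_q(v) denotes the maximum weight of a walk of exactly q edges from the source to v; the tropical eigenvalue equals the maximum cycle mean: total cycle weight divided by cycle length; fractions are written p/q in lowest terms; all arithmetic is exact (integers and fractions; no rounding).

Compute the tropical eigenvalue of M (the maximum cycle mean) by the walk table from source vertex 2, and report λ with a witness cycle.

q=0: [-∞, -∞, 0]
q=1: [-15, -∞, -16]
q=2: [-31, -18, -24]
q=3: [-9, -30, -12]
Optimal cycle mean attained by: cycle 0->1->0, total (-3) + 9, length 2.
Answer: λ = 3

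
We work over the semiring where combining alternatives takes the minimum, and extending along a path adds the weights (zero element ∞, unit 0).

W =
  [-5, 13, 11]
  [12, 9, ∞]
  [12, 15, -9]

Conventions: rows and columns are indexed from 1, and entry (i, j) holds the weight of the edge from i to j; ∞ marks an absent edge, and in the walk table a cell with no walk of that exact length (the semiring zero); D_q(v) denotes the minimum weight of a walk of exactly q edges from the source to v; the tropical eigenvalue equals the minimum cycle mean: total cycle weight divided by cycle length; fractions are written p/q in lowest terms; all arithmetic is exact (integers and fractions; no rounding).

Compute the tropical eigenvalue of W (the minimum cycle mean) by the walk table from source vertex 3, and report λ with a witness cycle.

q=0: [∞, ∞, 0]
q=1: [12, 15, -9]
q=2: [3, 6, -18]
q=3: [-6, -3, -27]
Optimal cycle mean attained by: cycle 3->3, total (-9), length 1.
Answer: λ = -9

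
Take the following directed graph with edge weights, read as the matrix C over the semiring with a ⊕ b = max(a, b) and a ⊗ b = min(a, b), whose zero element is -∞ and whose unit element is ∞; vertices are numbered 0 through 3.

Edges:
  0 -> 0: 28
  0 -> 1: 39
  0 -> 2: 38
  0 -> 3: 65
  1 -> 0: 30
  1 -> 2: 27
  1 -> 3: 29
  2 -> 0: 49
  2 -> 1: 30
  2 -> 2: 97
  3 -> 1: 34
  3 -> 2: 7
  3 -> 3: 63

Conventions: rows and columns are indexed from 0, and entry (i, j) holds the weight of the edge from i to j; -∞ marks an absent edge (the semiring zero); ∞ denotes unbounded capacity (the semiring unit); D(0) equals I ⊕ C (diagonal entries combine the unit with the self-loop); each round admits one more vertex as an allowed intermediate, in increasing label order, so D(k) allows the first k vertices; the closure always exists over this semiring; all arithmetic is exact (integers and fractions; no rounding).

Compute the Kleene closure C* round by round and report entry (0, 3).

D(0):
  [∞, 39, 38, 65]
  [30, ∞, 27, 29]
  [49, 30, ∞, -∞]
  [-∞, 34, 7, ∞]
D(1):
  [∞, 39, 38, 65]
  [30, ∞, 30, 30]
  [49, 39, ∞, 49]
  [-∞, 34, 7, ∞]
D(2):
  [∞, 39, 38, 65]
  [30, ∞, 30, 30]
  [49, 39, ∞, 49]
  [30, 34, 30, ∞]
D(3):
  [∞, 39, 38, 65]
  [30, ∞, 30, 30]
  [49, 39, ∞, 49]
  [30, 34, 30, ∞]
D(4):
  [∞, 39, 38, 65]
  [30, ∞, 30, 30]
  [49, 39, ∞, 49]
  [30, 34, 30, ∞]
Answer: C*[0][3] = 65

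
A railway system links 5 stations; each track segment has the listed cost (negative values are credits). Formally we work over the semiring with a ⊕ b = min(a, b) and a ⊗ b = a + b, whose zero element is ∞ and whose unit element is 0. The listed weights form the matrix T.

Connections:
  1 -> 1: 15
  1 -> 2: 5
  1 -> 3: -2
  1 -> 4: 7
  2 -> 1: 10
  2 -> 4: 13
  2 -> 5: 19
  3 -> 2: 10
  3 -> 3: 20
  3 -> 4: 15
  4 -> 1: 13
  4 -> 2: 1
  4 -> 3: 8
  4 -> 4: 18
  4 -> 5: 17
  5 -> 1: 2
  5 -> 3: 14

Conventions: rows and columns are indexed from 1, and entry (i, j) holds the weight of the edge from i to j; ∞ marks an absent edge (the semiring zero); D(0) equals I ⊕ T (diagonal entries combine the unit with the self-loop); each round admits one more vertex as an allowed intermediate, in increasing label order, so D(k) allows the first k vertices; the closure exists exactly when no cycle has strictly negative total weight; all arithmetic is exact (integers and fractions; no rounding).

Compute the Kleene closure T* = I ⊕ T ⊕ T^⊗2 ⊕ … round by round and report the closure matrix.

D(0):
  [0, 5, -2, 7, ∞]
  [10, 0, ∞, 13, 19]
  [∞, 10, 0, 15, ∞]
  [13, 1, 8, 0, 17]
  [2, ∞, 14, ∞, 0]
D(1):
  [0, 5, -2, 7, ∞]
  [10, 0, 8, 13, 19]
  [∞, 10, 0, 15, ∞]
  [13, 1, 8, 0, 17]
  [2, 7, 0, 9, 0]
D(2):
  [0, 5, -2, 7, 24]
  [10, 0, 8, 13, 19]
  [20, 10, 0, 15, 29]
  [11, 1, 8, 0, 17]
  [2, 7, 0, 9, 0]
D(3):
  [0, 5, -2, 7, 24]
  [10, 0, 8, 13, 19]
  [20, 10, 0, 15, 29]
  [11, 1, 8, 0, 17]
  [2, 7, 0, 9, 0]
D(4):
  [0, 5, -2, 7, 24]
  [10, 0, 8, 13, 19]
  [20, 10, 0, 15, 29]
  [11, 1, 8, 0, 17]
  [2, 7, 0, 9, 0]
D(5):
  [0, 5, -2, 7, 24]
  [10, 0, 8, 13, 19]
  [20, 10, 0, 15, 29]
  [11, 1, 8, 0, 17]
  [2, 7, 0, 9, 0]
Answer: T* = [[0, 5, -2, 7, 24], [10, 0, 8, 13, 19], [20, 10, 0, 15, 29], [11, 1, 8, 0, 17], [2, 7, 0, 9, 0]]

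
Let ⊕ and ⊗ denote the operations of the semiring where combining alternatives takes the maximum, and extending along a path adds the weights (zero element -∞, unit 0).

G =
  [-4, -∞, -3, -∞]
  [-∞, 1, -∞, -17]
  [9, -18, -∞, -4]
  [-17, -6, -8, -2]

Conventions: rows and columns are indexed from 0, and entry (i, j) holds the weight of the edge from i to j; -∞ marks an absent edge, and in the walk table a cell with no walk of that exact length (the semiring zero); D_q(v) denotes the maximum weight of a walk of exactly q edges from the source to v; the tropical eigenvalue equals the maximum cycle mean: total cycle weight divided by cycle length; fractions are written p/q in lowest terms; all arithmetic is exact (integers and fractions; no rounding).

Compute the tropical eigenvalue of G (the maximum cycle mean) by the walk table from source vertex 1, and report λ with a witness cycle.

q=0: [-∞, 0, -∞, -∞]
q=1: [-∞, 1, -∞, -17]
q=2: [-34, 2, -25, -16]
q=3: [-16, 3, -24, -15]
q=4: [-15, 4, -19, -14]
Optimal cycle mean attained by: cycle 0->2->0, total (-3) + 9, length 2.
Answer: λ = 3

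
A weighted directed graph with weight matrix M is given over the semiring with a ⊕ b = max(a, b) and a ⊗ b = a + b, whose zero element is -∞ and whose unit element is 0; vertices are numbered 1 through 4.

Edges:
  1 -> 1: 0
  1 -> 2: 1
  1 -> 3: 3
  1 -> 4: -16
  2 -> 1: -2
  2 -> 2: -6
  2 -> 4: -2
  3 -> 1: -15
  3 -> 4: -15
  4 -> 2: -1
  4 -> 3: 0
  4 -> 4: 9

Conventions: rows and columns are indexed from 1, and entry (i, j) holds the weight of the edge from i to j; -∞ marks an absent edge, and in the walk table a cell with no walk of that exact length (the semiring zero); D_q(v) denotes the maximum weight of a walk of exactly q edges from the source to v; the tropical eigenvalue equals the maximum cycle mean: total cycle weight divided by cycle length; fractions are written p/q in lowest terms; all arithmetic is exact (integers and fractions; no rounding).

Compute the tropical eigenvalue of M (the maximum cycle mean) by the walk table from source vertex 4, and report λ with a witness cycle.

q=0: [-∞, -∞, -∞, 0]
q=1: [-∞, -1, 0, 9]
q=2: [-3, 8, 9, 18]
q=3: [6, 17, 18, 27]
q=4: [15, 26, 27, 36]
Optimal cycle mean attained by: cycle 4->4, total 9, length 1.
Answer: λ = 9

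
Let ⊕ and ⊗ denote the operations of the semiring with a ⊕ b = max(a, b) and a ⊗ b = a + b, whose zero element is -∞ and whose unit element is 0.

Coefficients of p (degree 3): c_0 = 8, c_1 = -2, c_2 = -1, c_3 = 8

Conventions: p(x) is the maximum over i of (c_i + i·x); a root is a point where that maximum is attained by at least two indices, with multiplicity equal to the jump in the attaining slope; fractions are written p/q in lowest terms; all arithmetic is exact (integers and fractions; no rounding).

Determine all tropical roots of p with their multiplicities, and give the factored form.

hull edge (i=0, c=8) to (i=3, c=8): slope 0, span 3
Factored form: p(x) = 8 ⊗ (x ⊕ 0) ⊗ (x ⊕ 0) ⊗ (x ⊕ 0)
Answer: roots = 0 (mult 3)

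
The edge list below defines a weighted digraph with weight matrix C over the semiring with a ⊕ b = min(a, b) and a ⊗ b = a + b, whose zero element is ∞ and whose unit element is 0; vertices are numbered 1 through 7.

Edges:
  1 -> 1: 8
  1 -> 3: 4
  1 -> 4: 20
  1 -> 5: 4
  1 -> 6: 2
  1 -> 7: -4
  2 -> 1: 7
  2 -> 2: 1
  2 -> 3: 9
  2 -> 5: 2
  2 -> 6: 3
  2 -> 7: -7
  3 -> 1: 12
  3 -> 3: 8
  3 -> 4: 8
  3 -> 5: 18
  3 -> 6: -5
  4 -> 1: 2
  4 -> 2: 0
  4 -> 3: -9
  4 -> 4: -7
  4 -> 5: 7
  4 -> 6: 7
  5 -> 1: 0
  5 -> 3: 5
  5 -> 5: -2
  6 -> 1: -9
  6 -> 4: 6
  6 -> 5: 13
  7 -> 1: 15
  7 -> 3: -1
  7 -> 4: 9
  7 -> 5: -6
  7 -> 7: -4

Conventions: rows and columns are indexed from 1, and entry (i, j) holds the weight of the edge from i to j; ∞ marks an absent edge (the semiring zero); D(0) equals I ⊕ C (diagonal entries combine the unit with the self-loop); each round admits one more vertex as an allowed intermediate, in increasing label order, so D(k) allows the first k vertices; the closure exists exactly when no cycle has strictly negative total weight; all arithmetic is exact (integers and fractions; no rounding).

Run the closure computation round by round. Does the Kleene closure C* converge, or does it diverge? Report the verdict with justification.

Detection: at round 0, diagonal entry (4, 4) turns strictly negative.
Key observation: the cycle 4->4 has total weight (-7), which is strictly negative.
Answer: DIVERGES — negative cycle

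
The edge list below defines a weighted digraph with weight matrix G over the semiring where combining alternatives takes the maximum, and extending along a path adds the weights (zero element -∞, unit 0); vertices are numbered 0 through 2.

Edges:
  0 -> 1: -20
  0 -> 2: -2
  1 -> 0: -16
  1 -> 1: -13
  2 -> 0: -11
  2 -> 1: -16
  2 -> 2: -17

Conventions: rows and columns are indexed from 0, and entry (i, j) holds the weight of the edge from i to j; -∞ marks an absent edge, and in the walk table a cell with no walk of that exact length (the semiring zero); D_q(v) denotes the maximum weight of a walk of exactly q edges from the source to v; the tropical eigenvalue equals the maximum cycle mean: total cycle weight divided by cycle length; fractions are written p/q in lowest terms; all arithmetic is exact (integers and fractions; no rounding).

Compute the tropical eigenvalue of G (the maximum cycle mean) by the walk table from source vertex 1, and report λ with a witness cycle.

q=0: [-∞, 0, -∞]
q=1: [-16, -13, -∞]
q=2: [-29, -26, -18]
q=3: [-29, -34, -31]
Optimal cycle mean attained by: cycle 0->2->0, total (-2) + (-11), length 2.
Answer: λ = -13/2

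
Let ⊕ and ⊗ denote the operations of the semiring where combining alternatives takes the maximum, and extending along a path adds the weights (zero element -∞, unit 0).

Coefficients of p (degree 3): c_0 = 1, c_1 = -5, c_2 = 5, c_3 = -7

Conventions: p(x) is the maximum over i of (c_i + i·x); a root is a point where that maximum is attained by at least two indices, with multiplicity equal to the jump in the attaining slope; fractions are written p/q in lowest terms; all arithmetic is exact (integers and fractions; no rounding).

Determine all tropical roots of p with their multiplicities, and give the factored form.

hull edge (i=0, c=1) to (i=2, c=5): slope 2, span 2
hull edge (i=2, c=5) to (i=3, c=-7): slope -12, span 1
Factored form: p(x) = -7 ⊗ (x ⊕ (-2)) ⊗ (x ⊕ (-2)) ⊗ (x ⊕ 12)
Answer: roots = -2 (mult 2), 12 (mult 1)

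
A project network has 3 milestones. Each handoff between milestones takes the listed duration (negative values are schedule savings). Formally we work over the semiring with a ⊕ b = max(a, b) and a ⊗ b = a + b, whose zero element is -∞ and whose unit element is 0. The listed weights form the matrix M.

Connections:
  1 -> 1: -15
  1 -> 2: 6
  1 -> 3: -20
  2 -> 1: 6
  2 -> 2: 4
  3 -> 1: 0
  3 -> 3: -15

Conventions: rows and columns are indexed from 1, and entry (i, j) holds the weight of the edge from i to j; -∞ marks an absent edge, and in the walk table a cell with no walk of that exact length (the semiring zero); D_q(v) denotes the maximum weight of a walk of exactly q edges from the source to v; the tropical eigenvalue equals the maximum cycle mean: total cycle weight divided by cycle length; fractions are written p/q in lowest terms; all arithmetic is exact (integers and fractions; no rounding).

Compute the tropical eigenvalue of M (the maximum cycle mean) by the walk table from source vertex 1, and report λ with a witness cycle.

q=0: [0, -∞, -∞]
q=1: [-15, 6, -20]
q=2: [12, 10, -35]
q=3: [16, 18, -8]
Optimal cycle mean attained by: cycle 1->2->1, total 6 + 6, length 2.
Answer: λ = 6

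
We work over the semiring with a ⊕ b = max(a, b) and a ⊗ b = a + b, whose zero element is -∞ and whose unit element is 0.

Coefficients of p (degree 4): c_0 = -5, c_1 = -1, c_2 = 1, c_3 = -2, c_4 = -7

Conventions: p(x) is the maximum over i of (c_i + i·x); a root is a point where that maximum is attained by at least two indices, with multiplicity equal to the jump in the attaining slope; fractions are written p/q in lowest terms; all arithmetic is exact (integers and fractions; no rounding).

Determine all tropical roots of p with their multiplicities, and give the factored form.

hull edge (i=0, c=-5) to (i=1, c=-1): slope 4, span 1
hull edge (i=1, c=-1) to (i=2, c=1): slope 2, span 1
hull edge (i=2, c=1) to (i=3, c=-2): slope -3, span 1
hull edge (i=3, c=-2) to (i=4, c=-7): slope -5, span 1
Factored form: p(x) = -7 ⊗ (x ⊕ (-4)) ⊗ (x ⊕ (-2)) ⊗ (x ⊕ 3) ⊗ (x ⊕ 5)
Answer: roots = -4 (mult 1), -2 (mult 1), 3 (mult 1), 5 (mult 1)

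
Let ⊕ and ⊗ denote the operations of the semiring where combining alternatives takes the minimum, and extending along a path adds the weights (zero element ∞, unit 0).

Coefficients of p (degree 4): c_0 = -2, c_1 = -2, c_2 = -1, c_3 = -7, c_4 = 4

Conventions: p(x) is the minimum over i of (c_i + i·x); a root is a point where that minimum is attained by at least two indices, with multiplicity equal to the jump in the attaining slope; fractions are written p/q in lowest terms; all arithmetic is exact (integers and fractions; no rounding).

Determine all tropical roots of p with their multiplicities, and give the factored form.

hull edge (i=0, c=-2) to (i=3, c=-7): slope -5/3, span 3
hull edge (i=3, c=-7) to (i=4, c=4): slope 11, span 1
Factored form: p(x) = 4 ⊗ (x ⊕ (-11)) ⊗ (x ⊕ 5/3) ⊗ (x ⊕ 5/3) ⊗ (x ⊕ 5/3)
Answer: roots = -11 (mult 1), 5/3 (mult 3)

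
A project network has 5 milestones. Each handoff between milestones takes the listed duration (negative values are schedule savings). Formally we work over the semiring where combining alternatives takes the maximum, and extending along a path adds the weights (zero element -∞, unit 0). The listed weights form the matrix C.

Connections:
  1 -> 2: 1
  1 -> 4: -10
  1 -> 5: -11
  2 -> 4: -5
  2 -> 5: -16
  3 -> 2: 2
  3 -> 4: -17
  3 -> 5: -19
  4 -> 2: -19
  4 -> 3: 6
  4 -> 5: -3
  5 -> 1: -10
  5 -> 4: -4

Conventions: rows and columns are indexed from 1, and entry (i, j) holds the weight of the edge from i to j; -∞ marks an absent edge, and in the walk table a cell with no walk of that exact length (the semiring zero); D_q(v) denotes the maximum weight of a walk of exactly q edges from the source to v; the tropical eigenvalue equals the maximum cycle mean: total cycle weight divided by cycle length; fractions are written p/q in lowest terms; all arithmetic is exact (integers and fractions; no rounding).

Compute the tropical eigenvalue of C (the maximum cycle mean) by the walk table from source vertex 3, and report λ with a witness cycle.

q=0: [-∞, -∞, 0, -∞, -∞]
q=1: [-∞, 2, -∞, -17, -19]
q=2: [-29, -36, -11, -3, -14]
q=3: [-24, -9, 3, -18, -6]
q=4: [-16, 5, -12, -10, -16]
q=5: [-26, -10, -4, 0, -11]
Optimal cycle mean attained by: cycle 2->4->3->2, total (-5) + 6 + 2, length 3.
Answer: λ = 1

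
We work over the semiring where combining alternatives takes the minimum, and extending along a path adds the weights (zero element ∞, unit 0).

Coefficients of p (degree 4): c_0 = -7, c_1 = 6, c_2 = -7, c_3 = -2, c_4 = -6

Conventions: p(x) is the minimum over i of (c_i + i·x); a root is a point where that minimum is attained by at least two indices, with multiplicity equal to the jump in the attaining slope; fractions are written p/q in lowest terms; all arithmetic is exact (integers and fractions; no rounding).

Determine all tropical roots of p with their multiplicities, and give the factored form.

hull edge (i=0, c=-7) to (i=2, c=-7): slope 0, span 2
hull edge (i=2, c=-7) to (i=4, c=-6): slope 1/2, span 2
Factored form: p(x) = -6 ⊗ (x ⊕ (-1/2)) ⊗ (x ⊕ (-1/2)) ⊗ (x ⊕ 0) ⊗ (x ⊕ 0)
Answer: roots = -1/2 (mult 2), 0 (mult 2)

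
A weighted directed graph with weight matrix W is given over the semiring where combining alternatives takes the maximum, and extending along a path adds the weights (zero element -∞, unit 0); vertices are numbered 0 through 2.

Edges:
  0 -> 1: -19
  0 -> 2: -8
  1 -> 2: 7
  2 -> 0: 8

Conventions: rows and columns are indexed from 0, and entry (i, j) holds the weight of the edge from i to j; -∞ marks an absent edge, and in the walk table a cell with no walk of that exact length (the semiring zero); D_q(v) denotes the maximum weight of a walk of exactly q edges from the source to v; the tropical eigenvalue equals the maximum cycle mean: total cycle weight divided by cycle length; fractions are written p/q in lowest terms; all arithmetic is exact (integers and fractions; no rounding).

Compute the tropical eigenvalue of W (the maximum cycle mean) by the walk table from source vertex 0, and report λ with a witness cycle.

q=0: [0, -∞, -∞]
q=1: [-∞, -19, -8]
q=2: [0, -∞, -12]
q=3: [-4, -19, -8]
Optimal cycle mean attained by: cycle 0->2->0, total (-8) + 8, length 2.
Answer: λ = 0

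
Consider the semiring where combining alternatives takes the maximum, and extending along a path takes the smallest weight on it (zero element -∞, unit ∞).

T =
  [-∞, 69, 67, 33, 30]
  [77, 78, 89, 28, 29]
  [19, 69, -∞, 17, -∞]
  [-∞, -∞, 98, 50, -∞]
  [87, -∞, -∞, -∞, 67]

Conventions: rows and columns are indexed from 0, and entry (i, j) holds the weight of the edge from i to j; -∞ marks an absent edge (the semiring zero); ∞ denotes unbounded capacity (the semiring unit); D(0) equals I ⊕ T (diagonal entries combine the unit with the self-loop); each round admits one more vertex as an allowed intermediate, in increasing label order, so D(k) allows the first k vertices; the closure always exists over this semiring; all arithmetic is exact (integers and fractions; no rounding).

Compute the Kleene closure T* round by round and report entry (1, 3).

D(0):
  [∞, 69, 67, 33, 30]
  [77, ∞, 89, 28, 29]
  [19, 69, ∞, 17, -∞]
  [-∞, -∞, 98, ∞, -∞]
  [87, -∞, -∞, -∞, ∞]
D(1):
  [∞, 69, 67, 33, 30]
  [77, ∞, 89, 33, 30]
  [19, 69, ∞, 19, 19]
  [-∞, -∞, 98, ∞, -∞]
  [87, 69, 67, 33, ∞]
D(2):
  [∞, 69, 69, 33, 30]
  [77, ∞, 89, 33, 30]
  [69, 69, ∞, 33, 30]
  [-∞, -∞, 98, ∞, -∞]
  [87, 69, 69, 33, ∞]
D(3):
  [∞, 69, 69, 33, 30]
  [77, ∞, 89, 33, 30]
  [69, 69, ∞, 33, 30]
  [69, 69, 98, ∞, 30]
  [87, 69, 69, 33, ∞]
D(4):
  [∞, 69, 69, 33, 30]
  [77, ∞, 89, 33, 30]
  [69, 69, ∞, 33, 30]
  [69, 69, 98, ∞, 30]
  [87, 69, 69, 33, ∞]
D(5):
  [∞, 69, 69, 33, 30]
  [77, ∞, 89, 33, 30]
  [69, 69, ∞, 33, 30]
  [69, 69, 98, ∞, 30]
  [87, 69, 69, 33, ∞]
Answer: T*[1][3] = 33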